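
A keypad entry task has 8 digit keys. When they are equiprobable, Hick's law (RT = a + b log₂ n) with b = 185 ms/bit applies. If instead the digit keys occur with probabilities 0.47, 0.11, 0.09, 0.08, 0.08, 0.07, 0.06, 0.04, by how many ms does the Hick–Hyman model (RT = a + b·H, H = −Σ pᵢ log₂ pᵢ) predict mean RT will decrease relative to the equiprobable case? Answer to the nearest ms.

Equiprobable entropy H₀ = log₂ 8 = 3.0000 bits.
Skewed entropy H = −Σ pᵢ log₂ pᵢ = 2.4558 bits.
ΔRT = b·(H₀ − H) = 185 × 0.5442 = 100.69 ms.

101 ms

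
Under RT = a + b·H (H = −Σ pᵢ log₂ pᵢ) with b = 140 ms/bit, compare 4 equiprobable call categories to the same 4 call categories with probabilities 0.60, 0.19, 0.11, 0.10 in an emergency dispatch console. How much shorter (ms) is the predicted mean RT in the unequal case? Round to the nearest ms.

59 ms

The RT saving is b·ΔH. Equiprobable H₀ = log₂(4) = 2.0000 bits; with the given probabilities H = 1.5799 bits.
b·(H₀ − H) = 140 × (2.0000 − 1.5799) = 58.82 ms.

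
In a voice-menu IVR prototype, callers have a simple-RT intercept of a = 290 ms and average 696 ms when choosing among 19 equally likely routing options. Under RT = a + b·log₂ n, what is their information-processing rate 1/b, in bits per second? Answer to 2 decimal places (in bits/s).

10.46 bits/s

b = (696 − 290)/log₂ 19 = 406/4.2479 = 95.576 ms per bit = 0.09558 s/bit; the reciprocal is 10.463 bits/s.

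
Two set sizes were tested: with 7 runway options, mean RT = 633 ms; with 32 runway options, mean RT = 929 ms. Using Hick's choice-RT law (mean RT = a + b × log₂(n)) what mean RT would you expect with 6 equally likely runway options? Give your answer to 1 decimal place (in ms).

603.0 ms

RT is linear in log₂ n, so two points fix the line:
  b = (929 − 633) / (log₂ 32 − log₂ 7) = 296 / (5 − 2.8074) = 134.997 ms/bit
  a = 633 − 134.997 × 2.8074 = 254.016 ms
Then RT(6) = 254.016 + 134.997 × log₂ 6 = 254.016 + 134.997 × 2.5850 ≈ 602.978 ms.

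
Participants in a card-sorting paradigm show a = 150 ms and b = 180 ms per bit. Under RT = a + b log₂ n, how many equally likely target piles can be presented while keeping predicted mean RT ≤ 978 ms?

24

Information budget: (978 − 150)/180 = 4.6000 bits, so n ≤ 2^4.6000 = 24.251 → at most 24.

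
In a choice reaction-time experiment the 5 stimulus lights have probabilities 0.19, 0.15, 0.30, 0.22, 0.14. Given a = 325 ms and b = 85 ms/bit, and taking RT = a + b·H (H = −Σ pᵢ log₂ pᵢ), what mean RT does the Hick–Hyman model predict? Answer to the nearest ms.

H = 0.19·log₂(1/0.19) + 0.15·log₂(1/0.15) + 0.30·log₂(1/0.30) + 0.22·log₂(1/0.22) + 0.14·log₂(1/0.14) = 2.2645 bits.
RT = 325 + 85 × 2.2645 = 517.49 ms.

517 ms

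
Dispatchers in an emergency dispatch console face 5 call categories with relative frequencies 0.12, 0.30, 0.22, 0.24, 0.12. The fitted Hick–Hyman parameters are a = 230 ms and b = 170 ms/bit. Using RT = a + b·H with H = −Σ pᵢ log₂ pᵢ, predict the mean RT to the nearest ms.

609 ms

Entropy contributions −pᵢ log₂ pᵢ: 0.3671, 0.5211, 0.4806, 0.4941, 0.3671; sum H = 2.2299 bits.
RT = a + bH = 230 + 170·2.2299 = 609.09 ms.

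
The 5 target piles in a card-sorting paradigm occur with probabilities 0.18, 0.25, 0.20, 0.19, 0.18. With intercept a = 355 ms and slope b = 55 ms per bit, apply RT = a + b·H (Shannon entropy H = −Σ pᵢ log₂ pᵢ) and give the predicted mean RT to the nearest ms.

482 ms

H = 0.18·log₂(1/0.18) + 0.25·log₂(1/0.25) + 0.20·log₂(1/0.20) + 0.19·log₂(1/0.19) + 0.18·log₂(1/0.18) = 2.3102 bits.
RT = 355 + 55 × 2.3102 = 482.06 ms.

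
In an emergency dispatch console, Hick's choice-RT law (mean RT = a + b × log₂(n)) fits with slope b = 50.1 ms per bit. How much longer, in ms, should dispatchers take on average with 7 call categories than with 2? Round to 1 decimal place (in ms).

90.5 ms

Only the slope matters, since a is common to both: ΔRT = b·log₂(n₂/n₁).
log₂(7) − log₂(2) = 2.8074 − 1 = 1.8074.
ΔRT = 50.1 × 1.8074 = 90.548 ms.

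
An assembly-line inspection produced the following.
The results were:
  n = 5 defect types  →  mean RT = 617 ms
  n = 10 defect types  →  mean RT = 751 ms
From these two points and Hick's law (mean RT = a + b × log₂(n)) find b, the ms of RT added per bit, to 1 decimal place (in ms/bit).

134.0 ms/bit

b = (RT₂ − RT₁)/(log₂ n₂ − log₂ n₁) = (751 − 617)/(3.3219 − 2.3219) = 134.000 ms/bit.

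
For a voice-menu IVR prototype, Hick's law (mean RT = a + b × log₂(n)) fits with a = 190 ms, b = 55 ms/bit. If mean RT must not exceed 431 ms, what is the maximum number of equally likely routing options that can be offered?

20

55·log₂ n ≤ 431 − 190 = 241, giving log₂ n ≤ 4.3818 and n ≤ 20.848. The largest whole number is 20.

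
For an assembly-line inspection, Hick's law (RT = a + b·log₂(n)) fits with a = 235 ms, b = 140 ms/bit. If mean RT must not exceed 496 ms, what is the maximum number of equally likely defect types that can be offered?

140·log₂ n ≤ 496 − 235 = 261, giving log₂ n ≤ 1.8643 and n ≤ 3.641. The largest whole number is 3.

3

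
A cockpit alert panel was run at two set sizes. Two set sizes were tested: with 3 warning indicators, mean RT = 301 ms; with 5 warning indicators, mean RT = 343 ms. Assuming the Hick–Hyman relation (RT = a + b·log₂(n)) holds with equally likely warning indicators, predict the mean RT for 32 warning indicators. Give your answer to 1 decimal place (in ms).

495.6 ms

Solve the two-equation system in a and b:
  b = (343 − 301) / (log₂ 5 − log₂ 3) = 42 / (2.3219 − 1.5850) = 56.990 ms/bit
  a = 301 − 56.990 × 1.5850 = 210.672 ms
Then RT(32) = 210.672 + 56.990 × log₂ 32 = 210.672 + 56.990 × 5 ≈ 495.625 ms.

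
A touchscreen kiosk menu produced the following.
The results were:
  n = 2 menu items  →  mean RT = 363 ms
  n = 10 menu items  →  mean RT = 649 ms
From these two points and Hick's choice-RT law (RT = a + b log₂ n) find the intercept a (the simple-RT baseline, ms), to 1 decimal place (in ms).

239.8 ms

Slope: b = (649 − 363) / (log₂ 10 − log₂ 2) = 286/2.3219 = 123.173 ms/bit.
Intercept: a = 363 − 123.173·log₂(2) = 239.827 ms.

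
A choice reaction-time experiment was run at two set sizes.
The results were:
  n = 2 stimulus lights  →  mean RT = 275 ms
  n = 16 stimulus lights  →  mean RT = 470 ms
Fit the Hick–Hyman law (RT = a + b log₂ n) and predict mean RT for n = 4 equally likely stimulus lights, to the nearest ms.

RT is linear in log₂ n, so two points fix the line:
  b = (470 − 275) / (log₂ 16 − log₂ 2) = 195 / (4 − 1) = 65 ms/bit
  a = 275 − 65 × 1 = 210 ms
Then RT(4) = 210 + 65 × log₂ 4 = 210 + 65 × 2 ≈ 340.000 ms.

340 ms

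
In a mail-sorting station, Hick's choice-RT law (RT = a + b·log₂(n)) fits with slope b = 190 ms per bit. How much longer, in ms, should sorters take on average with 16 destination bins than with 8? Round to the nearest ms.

190 ms

ΔRT = (a + b log₂ n₂) − (a + b log₂ n₁) = b·(log₂ n₂ − log₂ n₁).
log₂(16) − log₂(8) = log₂(16/8) = log₂(2) = 1.
ΔRT = 190 × 1.0000 = 190.000 ms.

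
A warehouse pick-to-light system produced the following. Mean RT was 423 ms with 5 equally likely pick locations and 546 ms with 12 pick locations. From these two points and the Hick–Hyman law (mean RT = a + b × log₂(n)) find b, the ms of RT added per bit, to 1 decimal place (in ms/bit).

b = (RT₂ − RT₁)/(log₂ n₂ − log₂ n₁) = (546 − 423)/(3.5850 − 2.3219) = 97.385 ms/bit.

97.4 ms/bit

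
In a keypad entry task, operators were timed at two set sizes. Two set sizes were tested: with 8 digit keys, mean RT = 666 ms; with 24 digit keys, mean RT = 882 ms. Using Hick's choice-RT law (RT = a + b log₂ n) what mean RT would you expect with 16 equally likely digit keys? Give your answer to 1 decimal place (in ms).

802.3 ms

Fit slope and intercept:
  b = (882 − 666) / (log₂ 24 − log₂ 8) = 216 / (4.5850 − 3) = 136.281 ms/bit
  a = 666 − 136.281 × 3 = 257.158 ms
Then RT(16) = 257.158 + 136.281 × log₂ 16 = 257.158 + 136.281 × 4 ≈ 802.281 ms.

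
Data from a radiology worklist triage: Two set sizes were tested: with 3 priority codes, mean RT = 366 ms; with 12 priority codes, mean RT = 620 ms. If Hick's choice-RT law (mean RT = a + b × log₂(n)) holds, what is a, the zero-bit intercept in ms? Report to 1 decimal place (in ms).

164.7 ms

Slope: b = (620 − 366) / (log₂ 12 − log₂ 3) = 254/2.0000 = 127.000 ms/bit.
Intercept: a = 366 − 127.000·log₂(3) = 164.710 ms.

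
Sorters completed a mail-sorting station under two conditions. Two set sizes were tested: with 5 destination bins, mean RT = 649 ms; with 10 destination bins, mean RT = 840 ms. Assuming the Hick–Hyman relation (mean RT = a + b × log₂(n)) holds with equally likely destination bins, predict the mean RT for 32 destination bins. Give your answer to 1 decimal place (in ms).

1160.5 ms

RT is linear in log₂ n, so two points fix the line:
  b = (840 − 649) / (log₂ 10 − log₂ 5) = 191 / (3.3219 − 2.3219) = 191.000 ms/bit
  a = 649 − 191.000 × 2.3219 = 205.512 ms
Then RT(32) = 205.512 + 191.000 × log₂ 32 = 205.512 + 191.000 × 5 ≈ 1160.512 ms.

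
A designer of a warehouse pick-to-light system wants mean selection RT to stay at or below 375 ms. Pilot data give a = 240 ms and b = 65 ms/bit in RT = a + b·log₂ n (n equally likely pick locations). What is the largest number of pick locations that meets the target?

Set 240 + 65·log₂ n ≤ 375 → log₂ n ≤ (375 − 240)/65 = 2.0769.
So n ≤ 2^2.0769 = 4.219; the largest integer n is 4.

4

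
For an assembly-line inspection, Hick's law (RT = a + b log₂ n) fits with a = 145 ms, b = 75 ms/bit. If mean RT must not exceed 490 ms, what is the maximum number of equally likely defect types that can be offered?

75·log₂ n ≤ 490 − 145 = 345, giving log₂ n ≤ 4.6000 and n ≤ 24.251. The largest whole number is 24.

24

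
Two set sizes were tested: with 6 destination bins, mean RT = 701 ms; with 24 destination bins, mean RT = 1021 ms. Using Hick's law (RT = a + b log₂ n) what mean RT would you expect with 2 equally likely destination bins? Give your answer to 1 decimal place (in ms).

Fit slope and intercept:
  b = (1021 − 701) / (log₂ 24 − log₂ 6) = 320 / (4.5850 − 2.5850) = 160.000 ms/bit
  a = 701 − 160.000 × 2.5850 = 287.406 ms
Then RT(2) = 287.406 + 160.000 × log₂ 2 = 287.406 + 160.000 × 1 ≈ 447.406 ms.

447.4 ms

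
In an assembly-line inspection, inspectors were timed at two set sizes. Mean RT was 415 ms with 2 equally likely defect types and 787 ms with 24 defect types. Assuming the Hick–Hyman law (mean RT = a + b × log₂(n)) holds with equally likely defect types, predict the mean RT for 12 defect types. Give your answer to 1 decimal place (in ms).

Fit slope and intercept:
  b = (787 − 415) / (log₂ 24 − log₂ 2) = 372 / (4.5850 − 1) = 103.767 ms/bit
  a = 415 − 103.767 × 1 = 311.233 ms
Then RT(12) = 311.233 + 103.767 × log₂ 12 = 311.233 + 103.767 × 3.5850 ≈ 683.233 ms.

683.2 ms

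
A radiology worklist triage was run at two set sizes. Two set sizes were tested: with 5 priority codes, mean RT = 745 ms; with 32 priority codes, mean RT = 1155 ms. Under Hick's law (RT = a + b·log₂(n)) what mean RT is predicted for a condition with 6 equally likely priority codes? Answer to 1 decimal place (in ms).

785.3 ms

Fit slope and intercept:
  b = (1155 − 745) / (log₂ 32 − log₂ 5) = 410 / (5 − 2.3219) = 153.095 ms/bit
  a = 745 − 153.095 × 2.3219 = 389.524 ms
Then RT(6) = 389.524 + 153.095 × log₂ 6 = 389.524 + 153.095 × 2.5850 ≈ 785.269 ms.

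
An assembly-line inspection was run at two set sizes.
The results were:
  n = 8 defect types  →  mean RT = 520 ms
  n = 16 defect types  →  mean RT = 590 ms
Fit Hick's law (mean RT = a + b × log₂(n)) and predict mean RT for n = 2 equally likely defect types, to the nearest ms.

380 ms

With log₂ n on the abscissa the relation is linear; from the two conditions:
  b = (590 − 520) / (log₂ 16 − log₂ 8) = 70 / (4 − 3) = 70 ms/bit
  a = 520 − 70 × 3 = 310 ms
Then RT(2) = 310 + 70 × log₂ 2 = 310 + 70 × 1 ≈ 380.000 ms.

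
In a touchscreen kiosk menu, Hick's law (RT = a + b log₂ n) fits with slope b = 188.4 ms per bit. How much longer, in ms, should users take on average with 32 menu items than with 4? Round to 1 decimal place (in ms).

Only the slope matters, since a is common to both: ΔRT = b·log₂(n₂/n₁).
log₂(32) − log₂(4) = log₂(32/4) = log₂(8) = 3.
ΔRT = 188.4 × 3.0000 = 565.200 ms.

565.2 ms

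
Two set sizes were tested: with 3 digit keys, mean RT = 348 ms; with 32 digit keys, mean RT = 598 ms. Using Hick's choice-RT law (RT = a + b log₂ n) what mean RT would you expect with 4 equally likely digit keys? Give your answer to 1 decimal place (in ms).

RT is linear in log₂ n, so two points fix the line:
  b = (598 − 348) / (log₂ 32 − log₂ 3) = 250 / (5 − 1.5850) = 73.206 ms/bit
  a = 348 − 73.206 × 1.5850 = 231.972 ms
Then RT(4) = 231.972 + 73.206 × log₂ 4 = 231.972 + 73.206 × 2 ≈ 378.383 ms.

378.4 ms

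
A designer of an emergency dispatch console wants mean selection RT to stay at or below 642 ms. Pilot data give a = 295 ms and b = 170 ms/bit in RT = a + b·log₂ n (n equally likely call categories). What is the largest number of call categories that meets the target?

170·log₂ n ≤ 642 − 295 = 347, giving log₂ n ≤ 2.0412 and n ≤ 4.116. The largest whole number is 4.

4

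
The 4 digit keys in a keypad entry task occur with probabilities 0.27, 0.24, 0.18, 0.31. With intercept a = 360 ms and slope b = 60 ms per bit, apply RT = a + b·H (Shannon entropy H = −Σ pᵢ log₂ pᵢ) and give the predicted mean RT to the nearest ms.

H = 0.27·log₂(1/0.27) + 0.24·log₂(1/0.24) + 0.18·log₂(1/0.18) + 0.31·log₂(1/0.31) = 1.9733 bits.
RT = 360 + 60 × 1.9733 = 478.40 ms.

478 ms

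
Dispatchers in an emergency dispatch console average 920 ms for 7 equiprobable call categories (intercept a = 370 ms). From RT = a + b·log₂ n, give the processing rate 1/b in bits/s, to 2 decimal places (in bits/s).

5.10 bits/s

Choice component = 920 − 370 = 550 ms over log₂(7) = 2.8074 bits.
b = 550 / 2.8074 = 195.914 ms/bit, so 1/b = 5.104 bits/s.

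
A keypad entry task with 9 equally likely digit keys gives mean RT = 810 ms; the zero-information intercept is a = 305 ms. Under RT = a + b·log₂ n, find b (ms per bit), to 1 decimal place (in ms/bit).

159.3 ms/bit

log₂(9) = 3.1699 bits.
b = (RT − a)/log₂ n = (810 − 305) / 3.1699 = 159.310 ms/bit.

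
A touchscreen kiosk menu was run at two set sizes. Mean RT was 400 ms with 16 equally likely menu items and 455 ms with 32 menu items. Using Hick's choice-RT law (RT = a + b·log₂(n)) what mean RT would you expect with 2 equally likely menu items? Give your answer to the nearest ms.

RT is linear in log₂ n, so two points fix the line:
  b = (455 − 400) / (log₂ 32 − log₂ 16) = 55 / (5 − 4) = 55 ms/bit
  a = 400 − 55 × 4 = 180 ms
Then RT(2) = 180 + 55 × log₂ 2 = 180 + 55 × 1 ≈ 235.000 ms.

235 ms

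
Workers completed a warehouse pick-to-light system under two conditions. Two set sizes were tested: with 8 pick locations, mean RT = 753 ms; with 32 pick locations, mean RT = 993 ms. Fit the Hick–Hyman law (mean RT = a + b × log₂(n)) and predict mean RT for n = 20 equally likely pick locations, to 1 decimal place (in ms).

RT is linear in log₂ n, so two points fix the line:
  b = (993 − 753) / (log₂ 32 − log₂ 8) = 240 / (5 − 3) = 120.000 ms/bit
  a = 753 − 120.000 × 3 = 393.000 ms
Then RT(20) = 393.000 + 120.000 × log₂ 20 = 393.000 + 120.000 × 4.3219 ≈ 911.631 ms.

911.6 ms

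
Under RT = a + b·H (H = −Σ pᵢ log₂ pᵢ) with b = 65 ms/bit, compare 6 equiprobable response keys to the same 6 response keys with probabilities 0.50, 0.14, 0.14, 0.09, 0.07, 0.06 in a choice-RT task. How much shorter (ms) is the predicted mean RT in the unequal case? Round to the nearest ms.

The RT saving is b·ΔH. Equiprobable H₀ = log₂(6) = 2.5850 bits; with the given probabilities H = 2.1190 bits.
b·(H₀ − H) = 65 × (2.5850 − 2.1190) = 30.29 ms.

30 ms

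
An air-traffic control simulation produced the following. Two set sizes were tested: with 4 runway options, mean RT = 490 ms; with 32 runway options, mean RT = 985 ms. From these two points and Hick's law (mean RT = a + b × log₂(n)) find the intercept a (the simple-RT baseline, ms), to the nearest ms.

160 ms

Slope: b = (985 − 490) / (log₂ 32 − log₂ 4) = 495/3.0000 = 165 ms/bit.
Intercept: a = 490 − 165·log₂(4) = 160.000 ms.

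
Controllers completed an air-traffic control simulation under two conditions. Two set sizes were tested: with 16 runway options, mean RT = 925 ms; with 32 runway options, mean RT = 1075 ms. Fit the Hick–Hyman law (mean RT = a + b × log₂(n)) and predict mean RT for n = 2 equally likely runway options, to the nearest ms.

RT is linear in log₂ n, so two points fix the line:
  b = (1075 − 925) / (log₂ 32 − log₂ 16) = 150 / (5 − 4) = 150 ms/bit
  a = 925 − 150 × 4 = 325 ms
Then RT(2) = 325 + 150 × log₂ 2 = 325 + 150 × 1 ≈ 475.000 ms.

475 ms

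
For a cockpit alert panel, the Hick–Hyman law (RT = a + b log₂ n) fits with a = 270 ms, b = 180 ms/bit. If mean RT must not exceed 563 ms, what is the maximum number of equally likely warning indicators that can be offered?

3

Information budget: (563 − 270)/180 = 1.6278 bits, so n ≤ 2^1.6278 = 3.090 → at most 3.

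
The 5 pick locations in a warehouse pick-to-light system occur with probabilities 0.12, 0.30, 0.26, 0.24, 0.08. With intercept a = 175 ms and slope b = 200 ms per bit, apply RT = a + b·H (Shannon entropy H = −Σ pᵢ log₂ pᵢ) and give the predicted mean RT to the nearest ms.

611 ms

H = 0.12·log₂(1/0.12) + 0.30·log₂(1/0.30) + 0.26·log₂(1/0.26) + 0.24·log₂(1/0.24) + 0.08·log₂(1/0.08) = 2.1791 bits.
RT = 175 + 200 × 2.1791 = 610.82 ms.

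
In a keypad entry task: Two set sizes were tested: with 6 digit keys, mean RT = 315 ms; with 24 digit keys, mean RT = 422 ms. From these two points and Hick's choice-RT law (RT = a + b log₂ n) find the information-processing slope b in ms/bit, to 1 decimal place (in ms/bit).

Slope: b = (422 − 315) / (log₂ 24 − log₂ 6) = 107/2.0000 = 53.500 ms/bit.

53.5 ms/bit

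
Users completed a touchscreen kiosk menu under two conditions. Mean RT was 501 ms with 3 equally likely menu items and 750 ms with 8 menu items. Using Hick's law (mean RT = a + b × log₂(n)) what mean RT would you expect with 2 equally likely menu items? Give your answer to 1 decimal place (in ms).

398.1 ms

RT is linear in log₂ n, so two points fix the line:
  b = (750 − 501) / (log₂ 8 − log₂ 3) = 249 / (3 − 1.5850) = 175.967 ms/bit
  a = 501 − 175.967 × 1.5850 = 222.099 ms
Then RT(2) = 222.099 + 175.967 × log₂ 2 = 222.099 + 175.967 × 1 ≈ 398.066 ms.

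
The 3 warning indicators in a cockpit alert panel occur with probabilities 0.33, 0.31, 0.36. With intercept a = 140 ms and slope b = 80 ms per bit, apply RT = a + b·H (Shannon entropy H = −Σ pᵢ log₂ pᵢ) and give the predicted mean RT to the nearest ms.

267 ms

H = 0.33·log₂(1/0.33) + 0.31·log₂(1/0.31) + 0.36·log₂(1/0.36) = 1.5822 bits.
RT = 140 + 80 × 1.5822 = 266.58 ms.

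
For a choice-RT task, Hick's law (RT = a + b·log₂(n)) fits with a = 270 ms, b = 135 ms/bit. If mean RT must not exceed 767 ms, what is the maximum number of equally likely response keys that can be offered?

135·log₂ n ≤ 767 − 270 = 497, giving log₂ n ≤ 3.6815 and n ≤ 12.830. The largest whole number is 12.

12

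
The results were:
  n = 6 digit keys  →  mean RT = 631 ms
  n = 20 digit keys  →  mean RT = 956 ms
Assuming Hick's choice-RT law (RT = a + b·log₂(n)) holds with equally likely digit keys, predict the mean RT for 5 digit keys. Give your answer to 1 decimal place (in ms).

Solve the two-equation system in a and b:
  b = (956 − 631) / (log₂ 20 − log₂ 6) = 325 / (4.3219 − 2.5850) = 187.108 ms/bit
  a = 631 − 187.108 × 2.5850 = 147.333 ms
Then RT(5) = 147.333 + 187.108 × log₂ 5 = 147.333 + 187.108 × 2.3219 ≈ 581.784 ms.

581.8 ms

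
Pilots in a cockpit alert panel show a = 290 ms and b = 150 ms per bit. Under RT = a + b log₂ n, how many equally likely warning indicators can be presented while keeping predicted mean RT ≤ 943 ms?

Information budget: (943 − 290)/150 = 4.3533 bits, so n ≤ 2^4.3533 = 20.440 → at most 20.

20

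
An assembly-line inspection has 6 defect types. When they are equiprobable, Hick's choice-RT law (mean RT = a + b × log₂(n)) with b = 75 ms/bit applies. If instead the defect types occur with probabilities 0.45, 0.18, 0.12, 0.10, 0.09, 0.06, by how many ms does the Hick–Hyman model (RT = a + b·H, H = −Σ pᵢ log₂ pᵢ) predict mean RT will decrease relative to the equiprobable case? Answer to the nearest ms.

27 ms

The RT saving is b·ΔH. Equiprobable H₀ = log₂(6) = 2.5850 bits; with the given probabilities H = 2.2192 bits.
b·(H₀ − H) = 75 × (2.5850 − 2.2192) = 27.44 ms.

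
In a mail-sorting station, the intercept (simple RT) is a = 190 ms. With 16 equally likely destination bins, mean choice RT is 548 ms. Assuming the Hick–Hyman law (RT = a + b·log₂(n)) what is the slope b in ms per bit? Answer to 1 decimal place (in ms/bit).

89.5 ms/bit

b = (548 − 190) / log₂(16) = 358 / 4 = 89.500 ms/bit.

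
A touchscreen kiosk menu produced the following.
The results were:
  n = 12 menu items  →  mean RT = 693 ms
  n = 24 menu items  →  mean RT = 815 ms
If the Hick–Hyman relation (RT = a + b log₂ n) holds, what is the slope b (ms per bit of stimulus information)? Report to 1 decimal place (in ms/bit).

b = (RT₂ − RT₁)/(log₂ n₂ − log₂ n₁) = (815 − 693)/(4.5850 − 3.5850) = 122.000 ms/bit.

122.0 ms/bit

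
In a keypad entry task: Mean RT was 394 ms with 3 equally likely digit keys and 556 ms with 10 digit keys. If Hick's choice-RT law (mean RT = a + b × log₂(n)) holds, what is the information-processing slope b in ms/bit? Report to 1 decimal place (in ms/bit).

93.3 ms/bit

Slope: b = (556 − 394) / (log₂ 10 − log₂ 3) = 162/1.7370 = 93.266 ms/bit.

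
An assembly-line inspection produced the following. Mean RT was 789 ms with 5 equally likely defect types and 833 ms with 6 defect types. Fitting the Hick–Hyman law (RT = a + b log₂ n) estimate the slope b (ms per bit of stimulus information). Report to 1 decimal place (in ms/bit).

Slope: b = (833 − 789) / (log₂ 6 − log₂ 5) = 44/0.2630 = 167.278 ms/bit.

167.3 ms/bit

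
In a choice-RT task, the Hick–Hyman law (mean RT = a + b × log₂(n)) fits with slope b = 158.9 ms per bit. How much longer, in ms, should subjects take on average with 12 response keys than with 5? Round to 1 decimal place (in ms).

200.7 ms

Only the slope matters, since a is common to both: ΔRT = b·log₂(n₂/n₁).
log₂(12) − log₂(5) = 3.5850 − 2.3219 = 1.2630.
ΔRT = 158.9 × 1.2630 = 200.696 ms.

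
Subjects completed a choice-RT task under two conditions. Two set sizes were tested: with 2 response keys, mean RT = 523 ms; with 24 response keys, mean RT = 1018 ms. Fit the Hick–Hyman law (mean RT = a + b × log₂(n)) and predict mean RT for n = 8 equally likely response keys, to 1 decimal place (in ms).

799.2 ms

RT is linear in log₂ n, so two points fix the line:
  b = (1018 − 523) / (log₂ 24 − log₂ 2) = 495 / (4.5850 − 1) = 138.077 ms/bit
  a = 523 − 138.077 × 1 = 384.923 ms
Then RT(8) = 384.923 + 138.077 × log₂ 8 = 384.923 + 138.077 × 3 ≈ 799.154 ms.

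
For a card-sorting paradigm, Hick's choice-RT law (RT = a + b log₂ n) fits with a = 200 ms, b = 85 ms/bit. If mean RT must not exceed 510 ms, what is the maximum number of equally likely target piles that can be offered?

12

Set 200 + 85·log₂ n ≤ 510 → log₂ n ≤ (510 − 200)/85 = 3.6471.
So n ≤ 2^3.6471 = 12.528; the largest integer n is 12.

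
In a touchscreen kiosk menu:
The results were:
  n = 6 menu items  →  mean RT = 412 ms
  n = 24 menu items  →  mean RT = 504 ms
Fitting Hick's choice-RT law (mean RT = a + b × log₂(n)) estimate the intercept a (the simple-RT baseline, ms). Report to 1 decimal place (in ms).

The slope on a log₂ axis is (504 − 412) / (4.5850 − 2.5850) = 46.000 ms/bit.
a = RT₁ − b·log₂ n₁ = 412 − 46.000 × 2.5850 = 293.092 ms.

293.1 ms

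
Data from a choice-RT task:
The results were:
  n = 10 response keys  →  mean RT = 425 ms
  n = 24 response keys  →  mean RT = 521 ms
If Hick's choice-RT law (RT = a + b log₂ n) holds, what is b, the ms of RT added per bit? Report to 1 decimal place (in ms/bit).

The slope on a log₂ axis is (521 − 425) / (4.5850 − 3.3219) = 76.007 ms/bit.

76.0 ms/bit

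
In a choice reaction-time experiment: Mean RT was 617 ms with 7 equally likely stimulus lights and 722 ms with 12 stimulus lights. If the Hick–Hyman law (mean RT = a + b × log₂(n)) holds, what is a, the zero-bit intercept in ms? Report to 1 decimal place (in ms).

The slope on a log₂ axis is (722 − 617) / (3.5850 − 2.8074) = 135.030 ms/bit.
Intercept: a = 617 − 135.030·log₂(7) = 237.924 ms.

237.9 ms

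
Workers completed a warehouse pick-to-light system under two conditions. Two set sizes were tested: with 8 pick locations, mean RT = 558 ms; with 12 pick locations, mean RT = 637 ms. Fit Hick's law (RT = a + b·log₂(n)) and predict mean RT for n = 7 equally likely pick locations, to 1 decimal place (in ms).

532.0 ms

Solve the two-equation system in a and b:
  b = (637 − 558) / (log₂ 12 − log₂ 8) = 79 / (3.5850 − 3) = 135.051 ms/bit
  a = 558 − 135.051 × 3 = 152.846 ms
Then RT(7) = 152.846 + 135.051 × log₂ 7 = 152.846 + 135.051 × 2.8074 ≈ 531.983 ms.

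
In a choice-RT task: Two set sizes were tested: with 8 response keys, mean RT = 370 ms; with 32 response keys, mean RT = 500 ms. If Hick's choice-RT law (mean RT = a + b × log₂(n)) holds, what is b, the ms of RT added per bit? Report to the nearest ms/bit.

65 ms/bit

b = (RT₂ − RT₁)/(log₂ n₂ − log₂ n₁) = (500 − 370)/(5 − 3) = 65 ms/bit.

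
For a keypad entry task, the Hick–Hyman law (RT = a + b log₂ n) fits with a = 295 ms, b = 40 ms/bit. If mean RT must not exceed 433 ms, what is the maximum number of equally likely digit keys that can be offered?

40·log₂ n ≤ 433 − 295 = 138, giving log₂ n ≤ 3.4500 and n ≤ 10.928. The largest whole number is 10.

10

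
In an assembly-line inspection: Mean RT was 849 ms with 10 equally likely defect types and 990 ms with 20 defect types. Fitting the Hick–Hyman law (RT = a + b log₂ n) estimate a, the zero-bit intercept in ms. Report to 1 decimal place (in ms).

380.6 ms

The slope on a log₂ axis is (990 − 849) / (4.3219 − 3.3219) = 141.000 ms/bit.
Intercept: a = 849 − 141.000·log₂(10) = 380.608 ms.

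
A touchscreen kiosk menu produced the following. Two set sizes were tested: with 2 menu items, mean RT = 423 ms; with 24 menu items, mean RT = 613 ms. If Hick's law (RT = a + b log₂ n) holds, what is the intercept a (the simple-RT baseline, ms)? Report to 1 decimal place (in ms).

The slope on a log₂ axis is (613 − 423) / (4.5850 − 1) = 52.999 ms/bit.
Intercept: a = 423 − 52.999·log₂(2) = 370.001 ms.

370.0 ms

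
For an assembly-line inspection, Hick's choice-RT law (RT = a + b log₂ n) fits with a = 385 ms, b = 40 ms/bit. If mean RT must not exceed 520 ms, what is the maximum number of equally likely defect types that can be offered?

Information budget: (520 − 385)/40 = 3.3750 bits, so n ≤ 2^3.3750 = 10.375 → at most 10.

10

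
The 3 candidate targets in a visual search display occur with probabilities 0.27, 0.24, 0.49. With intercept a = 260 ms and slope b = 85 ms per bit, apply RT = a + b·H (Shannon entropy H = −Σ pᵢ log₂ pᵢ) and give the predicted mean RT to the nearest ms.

388 ms

H = 0.27·log₂(1/0.27) + 0.24·log₂(1/0.24) + 0.49·log₂(1/0.49) = 1.5084 bits.
RT = 260 + 85 × 1.5084 = 388.22 ms.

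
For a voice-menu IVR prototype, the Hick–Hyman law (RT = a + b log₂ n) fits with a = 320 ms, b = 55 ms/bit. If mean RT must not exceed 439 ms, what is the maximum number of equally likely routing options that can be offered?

Set 320 + 55·log₂ n ≤ 439 → log₂ n ≤ (439 − 320)/55 = 2.1636.
So n ≤ 2^2.1636 = 4.480; the largest integer n is 4.

4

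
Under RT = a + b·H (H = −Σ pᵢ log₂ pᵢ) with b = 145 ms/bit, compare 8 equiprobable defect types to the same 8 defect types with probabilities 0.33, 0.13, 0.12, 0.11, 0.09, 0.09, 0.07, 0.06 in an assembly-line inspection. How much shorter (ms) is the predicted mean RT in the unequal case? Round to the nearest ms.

Equiprobable entropy H₀ = log₂ 8 = 3.0000 bits.
Skewed entropy H = −Σ pᵢ log₂ pᵢ = 2.7652 bits.
ΔRT = b·(H₀ − H) = 145 × 0.2348 = 34.04 ms.

34 ms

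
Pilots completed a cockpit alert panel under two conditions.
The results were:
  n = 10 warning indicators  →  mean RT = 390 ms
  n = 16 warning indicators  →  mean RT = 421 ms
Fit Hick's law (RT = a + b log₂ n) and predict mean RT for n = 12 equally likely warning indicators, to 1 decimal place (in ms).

402.0 ms

Solve the two-equation system in a and b:
  b = (421 − 390) / (log₂ 16 − log₂ 10) = 31 / (4 − 3.3219) = 45.718 ms/bit
  a = 390 − 45.718 × 3.3219 = 238.129 ms
Then RT(12) = 238.129 + 45.718 × log₂ 12 = 238.129 + 45.718 × 3.5850 ≈ 402.025 ms.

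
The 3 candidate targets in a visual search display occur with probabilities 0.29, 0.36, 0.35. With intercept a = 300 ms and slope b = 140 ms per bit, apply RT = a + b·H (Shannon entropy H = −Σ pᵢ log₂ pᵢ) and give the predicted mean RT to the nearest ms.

521 ms

Entropy contributions −pᵢ log₂ pᵢ: 0.5179, 0.5306, 0.5301; sum H = 1.5786 bits.
RT = a + bH = 300 + 140·1.5786 = 521.01 ms.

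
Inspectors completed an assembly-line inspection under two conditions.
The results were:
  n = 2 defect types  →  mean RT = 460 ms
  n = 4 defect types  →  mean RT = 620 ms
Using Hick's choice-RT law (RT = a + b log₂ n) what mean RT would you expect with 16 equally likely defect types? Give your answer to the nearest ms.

RT is linear in log₂ n, so two points fix the line:
  b = (620 − 460) / (log₂ 4 − log₂ 2) = 160 / (2 − 1) = 160 ms/bit
  a = 460 − 160 × 1 = 300 ms
Then RT(16) = 300 + 160 × log₂ 16 = 300 + 160 × 4 ≈ 940.000 ms.

940 ms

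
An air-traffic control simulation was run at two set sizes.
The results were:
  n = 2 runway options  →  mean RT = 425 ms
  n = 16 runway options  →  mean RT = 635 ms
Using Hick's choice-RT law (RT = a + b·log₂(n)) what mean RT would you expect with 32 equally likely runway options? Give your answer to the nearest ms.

705 ms

Solve the two-equation system in a and b:
  b = (635 − 425) / (log₂ 16 − log₂ 2) = 210 / (4 − 1) = 70 ms/bit
  a = 425 − 70 × 1 = 355 ms
Then RT(32) = 355 + 70 × log₂ 32 = 355 + 70 × 5 ≈ 705.000 ms.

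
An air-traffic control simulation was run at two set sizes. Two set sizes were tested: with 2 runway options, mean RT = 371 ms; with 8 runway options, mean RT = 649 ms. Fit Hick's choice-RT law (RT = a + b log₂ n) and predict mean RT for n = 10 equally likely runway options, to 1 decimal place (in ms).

RT is linear in log₂ n, so two points fix the line:
  b = (649 − 371) / (log₂ 8 − log₂ 2) = 278 / (3 − 1) = 139.000 ms/bit
  a = 371 − 139.000 × 1 = 232.000 ms
Then RT(10) = 232.000 + 139.000 × log₂ 10 = 232.000 + 139.000 × 3.3219 ≈ 693.748 ms.

693.7 ms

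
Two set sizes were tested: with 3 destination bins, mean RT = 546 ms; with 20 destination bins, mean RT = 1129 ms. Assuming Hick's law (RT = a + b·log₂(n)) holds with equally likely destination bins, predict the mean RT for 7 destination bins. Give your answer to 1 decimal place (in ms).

Solve the two-equation system in a and b:
  b = (1129 − 546) / (log₂ 20 − log₂ 3) = 583 / (4.3219 − 1.5850) = 213.010 ms/bit
  a = 546 − 213.010 × 1.5850 = 208.388 ms
Then RT(7) = 208.388 + 213.010 × log₂ 7 = 208.388 + 213.010 × 2.8074 ≈ 806.381 ms.

806.4 ms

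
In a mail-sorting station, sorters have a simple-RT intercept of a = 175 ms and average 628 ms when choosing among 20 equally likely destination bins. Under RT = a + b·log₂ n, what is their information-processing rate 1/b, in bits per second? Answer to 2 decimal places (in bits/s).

9.54 bits/s

Choice component = 628 − 175 = 453 ms over log₂(20) = 4.3219 bits.
b = 453 / 4.3219 = 104.814 ms/bit, so 1/b = 9.541 bits/s.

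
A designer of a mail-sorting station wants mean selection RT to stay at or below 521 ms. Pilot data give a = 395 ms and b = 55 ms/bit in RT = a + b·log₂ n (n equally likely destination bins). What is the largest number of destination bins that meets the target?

4

55·log₂ n ≤ 521 − 395 = 126, giving log₂ n ≤ 2.2909 and n ≤ 4.894. The largest whole number is 4.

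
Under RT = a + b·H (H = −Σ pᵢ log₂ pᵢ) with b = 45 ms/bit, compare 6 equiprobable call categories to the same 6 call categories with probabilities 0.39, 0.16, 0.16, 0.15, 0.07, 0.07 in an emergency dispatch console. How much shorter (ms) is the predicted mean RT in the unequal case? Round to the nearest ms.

12 ms

Equiprobable entropy H₀ = log₂ 6 = 2.5850 bits.
Skewed entropy H = −Σ pᵢ log₂ pᵢ = 2.3235 bits.
ΔRT = b·(H₀ − H) = 45 × 0.2615 = 11.77 ms.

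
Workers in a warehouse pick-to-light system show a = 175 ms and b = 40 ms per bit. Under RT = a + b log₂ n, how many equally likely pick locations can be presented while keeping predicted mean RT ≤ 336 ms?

16

Information budget: (336 − 175)/40 = 4.0250 bits, so n ≤ 2^4.0250 = 16.280 → at most 16.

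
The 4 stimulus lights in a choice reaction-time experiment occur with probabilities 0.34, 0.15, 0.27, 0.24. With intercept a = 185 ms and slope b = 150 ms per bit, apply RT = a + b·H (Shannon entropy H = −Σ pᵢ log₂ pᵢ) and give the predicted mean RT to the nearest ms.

477 ms

Entropy contributions −pᵢ log₂ pᵢ: 0.5292, 0.4105, 0.5100, 0.4941; sum H = 1.9439 bits.
RT = a + bH = 185 + 150·1.9439 = 476.58 ms.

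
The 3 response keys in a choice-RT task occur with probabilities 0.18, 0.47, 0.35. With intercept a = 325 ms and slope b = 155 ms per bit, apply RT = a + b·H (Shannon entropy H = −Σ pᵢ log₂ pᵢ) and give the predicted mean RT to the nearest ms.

556 ms

H = 0.18·log₂(1/0.18) + 0.47·log₂(1/0.47) + 0.35·log₂(1/0.35) = 1.4874 bits.
RT = 325 + 155 × 1.4874 = 555.54 ms.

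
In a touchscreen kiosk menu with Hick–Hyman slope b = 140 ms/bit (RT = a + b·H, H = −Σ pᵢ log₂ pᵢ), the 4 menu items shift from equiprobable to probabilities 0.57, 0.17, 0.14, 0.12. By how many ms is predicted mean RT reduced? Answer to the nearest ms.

The RT saving is b·ΔH. Equiprobable H₀ = log₂(4) = 2.0000 bits; with the given probabilities H = 1.6610 bits.
b·(H₀ − H) = 140 × (2.0000 − 1.6610) = 47.46 ms.

47 ms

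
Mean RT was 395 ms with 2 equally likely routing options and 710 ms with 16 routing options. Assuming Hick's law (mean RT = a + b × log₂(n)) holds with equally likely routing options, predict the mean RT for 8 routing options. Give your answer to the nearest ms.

Solve the two-equation system in a and b:
  b = (710 − 395) / (log₂ 16 − log₂ 2) = 315 / (4 − 1) = 105 ms/bit
  a = 395 − 105 × 1 = 290 ms
Then RT(8) = 290 + 105 × log₂ 8 = 290 + 105 × 3 ≈ 605.000 ms.

605 ms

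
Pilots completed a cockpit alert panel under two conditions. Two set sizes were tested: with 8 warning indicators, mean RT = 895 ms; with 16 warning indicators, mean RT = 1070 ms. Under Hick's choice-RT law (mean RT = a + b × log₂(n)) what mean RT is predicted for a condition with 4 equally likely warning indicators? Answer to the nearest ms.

RT is linear in log₂ n, so two points fix the line:
  b = (1070 − 895) / (log₂ 16 − log₂ 8) = 175 / (4 − 3) = 175 ms/bit
  a = 895 − 175 × 3 = 370 ms
Then RT(4) = 370 + 175 × log₂ 4 = 370 + 175 × 2 ≈ 720.000 ms.

720 ms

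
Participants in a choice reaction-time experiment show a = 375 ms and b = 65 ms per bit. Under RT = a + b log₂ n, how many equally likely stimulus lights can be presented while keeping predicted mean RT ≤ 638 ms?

16

65·log₂ n ≤ 638 − 375 = 263, giving log₂ n ≤ 4.0462 and n ≤ 16.520. The largest whole number is 16.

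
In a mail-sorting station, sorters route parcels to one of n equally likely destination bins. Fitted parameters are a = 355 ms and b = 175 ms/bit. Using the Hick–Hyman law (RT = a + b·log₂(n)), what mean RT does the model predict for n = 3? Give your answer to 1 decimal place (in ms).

log₂(3) = 1.5850 bits, so RT = 355 + 175 × 1.5850 ≈ 632.368 ms.

632.4 ms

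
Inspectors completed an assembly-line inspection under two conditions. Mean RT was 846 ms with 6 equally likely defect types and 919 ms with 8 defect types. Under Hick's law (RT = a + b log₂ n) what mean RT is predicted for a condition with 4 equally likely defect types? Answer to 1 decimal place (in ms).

743.1 ms

Solve the two-equation system in a and b:
  b = (919 − 846) / (log₂ 8 − log₂ 6) = 73 / (3 − 2.5850) = 175.888 ms/bit
  a = 846 − 175.888 × 2.5850 = 391.337 ms
Then RT(4) = 391.337 + 175.888 × log₂ 4 = 391.337 + 175.888 × 2 ≈ 743.112 ms.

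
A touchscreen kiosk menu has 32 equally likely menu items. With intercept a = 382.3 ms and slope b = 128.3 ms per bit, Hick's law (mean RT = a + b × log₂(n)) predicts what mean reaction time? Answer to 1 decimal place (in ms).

1023.8 ms

log₂(32) = 5 bits, so RT = 382.3 + 128.3 × 5 ≈ 1023.800 ms.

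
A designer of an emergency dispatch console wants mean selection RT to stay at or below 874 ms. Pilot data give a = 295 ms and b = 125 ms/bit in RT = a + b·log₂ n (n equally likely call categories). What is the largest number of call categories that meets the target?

24

Set 295 + 125·log₂ n ≤ 874 → log₂ n ≤ (874 − 295)/125 = 4.6320.
So n ≤ 2^4.6320 = 24.795; the largest integer n is 24.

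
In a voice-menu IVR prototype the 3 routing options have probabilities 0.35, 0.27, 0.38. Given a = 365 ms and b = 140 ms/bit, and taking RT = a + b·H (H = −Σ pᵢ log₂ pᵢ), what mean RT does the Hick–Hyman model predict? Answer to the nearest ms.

H = 0.35·log₂(1/0.35) + 0.27·log₂(1/0.27) + 0.38·log₂(1/0.38) = 1.5706 bits.
RT = 365 + 140 × 1.5706 = 584.88 ms.

585 ms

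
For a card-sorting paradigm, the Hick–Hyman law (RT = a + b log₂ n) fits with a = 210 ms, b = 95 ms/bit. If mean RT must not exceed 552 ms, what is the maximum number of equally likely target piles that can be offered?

12

Set 210 + 95·log₂ n ≤ 552 → log₂ n ≤ (552 − 210)/95 = 3.6000.
So n ≤ 2^3.6000 = 12.126; the largest integer n is 12.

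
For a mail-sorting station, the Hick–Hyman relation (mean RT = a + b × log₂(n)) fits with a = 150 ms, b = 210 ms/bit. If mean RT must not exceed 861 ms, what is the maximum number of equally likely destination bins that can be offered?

Information budget: (861 − 150)/210 = 3.3857 bits, so n ≤ 2^3.3857 = 10.452 → at most 10.

10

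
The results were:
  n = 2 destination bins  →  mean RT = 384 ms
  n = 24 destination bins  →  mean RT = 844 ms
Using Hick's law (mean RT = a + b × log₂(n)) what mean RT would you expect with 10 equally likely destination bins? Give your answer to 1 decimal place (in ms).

681.9 ms

Fit slope and intercept:
  b = (844 − 384) / (log₂ 24 − log₂ 2) = 460 / (4.5850 − 1) = 128.314 ms/bit
  a = 384 − 128.314 × 1 = 255.686 ms
Then RT(10) = 255.686 + 128.314 × log₂ 10 = 255.686 + 128.314 × 3.3219 ≈ 681.935 ms.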